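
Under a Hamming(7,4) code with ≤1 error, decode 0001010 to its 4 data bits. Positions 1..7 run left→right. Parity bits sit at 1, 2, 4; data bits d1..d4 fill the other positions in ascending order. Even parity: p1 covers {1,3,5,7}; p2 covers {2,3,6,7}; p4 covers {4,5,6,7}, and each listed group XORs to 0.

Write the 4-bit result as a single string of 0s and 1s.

s1 (pos 1,3,5,7): 0⊕0⊕0⊕0 = 0
s2 (pos 2,3,6,7): 0⊕0⊕1⊕0 = 1
s4 (pos 4,5,6,7): 1⊕0⊕1⊕0 = 0
Syndrome s4…s1 = 010 → error at position 2.
Flip position 2: 0001010 → 0101010
Read data bits from positions 3,5,6,7: 0010

0010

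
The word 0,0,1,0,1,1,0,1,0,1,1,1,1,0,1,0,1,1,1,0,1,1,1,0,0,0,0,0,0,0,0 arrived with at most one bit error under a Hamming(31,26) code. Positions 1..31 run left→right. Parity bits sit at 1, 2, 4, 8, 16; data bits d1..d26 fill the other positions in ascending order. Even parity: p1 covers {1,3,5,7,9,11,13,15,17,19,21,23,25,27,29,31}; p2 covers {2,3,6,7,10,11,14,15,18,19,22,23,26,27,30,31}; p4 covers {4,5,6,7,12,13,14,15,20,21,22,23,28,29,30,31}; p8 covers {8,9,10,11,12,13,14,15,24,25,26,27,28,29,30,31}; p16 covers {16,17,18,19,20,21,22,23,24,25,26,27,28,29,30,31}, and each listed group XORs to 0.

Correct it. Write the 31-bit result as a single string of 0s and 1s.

s1 (pos 1,3,5,7,9,11,13,15,17,19,21,23,25,27,29,31): 0⊕1⊕1⊕0⊕0⊕1⊕1⊕1⊕1⊕1⊕1⊕1⊕0⊕0⊕0⊕0 = 1
s2 (pos 2,3,6,7,10,11,14,15,18,19,22,23,26,27,30,31): 0⊕1⊕1⊕0⊕1⊕1⊕0⊕1⊕1⊕1⊕1⊕1⊕0⊕0⊕0⊕0 = 1
s4 (pos 4,5,6,7,12,13,14,15,20,21,22,23,28,29,30,31): 0⊕1⊕1⊕0⊕1⊕1⊕0⊕1⊕0⊕1⊕1⊕1⊕0⊕0⊕0⊕0 = 0
s8 (pos 8,9,10,11,12,13,14,15,24,25,26,27,28,29,30,31): 1⊕0⊕1⊕1⊕1⊕1⊕0⊕1⊕0⊕0⊕0⊕0⊕0⊕0⊕0⊕0 = 0
s16 (pos 16,17,18,19,20,21,22,23,24,25,26,27,28,29,30,31): 0⊕1⊕1⊕1⊕0⊕1⊕1⊕1⊕0⊕0⊕0⊕0⊕0⊕0⊕0⊕0 = 0
Syndrome s16…s1 = 00011 → error at position 3.
Flip position 3: 0010110101111010111011100000000 → 0000110101111010111011100000000

0000110101111010111011100000000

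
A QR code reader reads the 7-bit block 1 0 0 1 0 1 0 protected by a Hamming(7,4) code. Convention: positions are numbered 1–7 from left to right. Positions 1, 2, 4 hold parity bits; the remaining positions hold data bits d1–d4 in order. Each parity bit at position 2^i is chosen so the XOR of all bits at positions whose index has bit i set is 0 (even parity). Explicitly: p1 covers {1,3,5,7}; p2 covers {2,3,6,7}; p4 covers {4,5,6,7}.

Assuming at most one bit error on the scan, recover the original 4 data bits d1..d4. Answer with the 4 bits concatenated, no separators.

s1 (pos 1,3,5,7): 1⊕0⊕0⊕0 = 1
s2 (pos 2,3,6,7): 0⊕0⊕1⊕0 = 1
s4 (pos 4,5,6,7): 1⊕0⊕1⊕0 = 0
Syndrome s4…s1 = 011 → error at position 3.
Flip position 3: 1001010 → 1011010
Read data bits from positions 3,5,6,7: 1010

1010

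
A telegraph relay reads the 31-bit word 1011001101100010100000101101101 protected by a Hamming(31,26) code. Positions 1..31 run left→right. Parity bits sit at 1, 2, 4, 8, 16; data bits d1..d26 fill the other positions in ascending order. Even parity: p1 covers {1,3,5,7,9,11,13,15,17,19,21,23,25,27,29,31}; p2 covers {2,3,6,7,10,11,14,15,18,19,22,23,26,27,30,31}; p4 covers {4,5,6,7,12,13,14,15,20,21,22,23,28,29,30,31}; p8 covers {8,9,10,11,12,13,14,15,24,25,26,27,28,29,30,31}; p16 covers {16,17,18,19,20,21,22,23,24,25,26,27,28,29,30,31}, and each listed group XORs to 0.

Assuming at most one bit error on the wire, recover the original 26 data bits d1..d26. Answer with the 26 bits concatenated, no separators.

10010110001100000101100101

s1 (pos 1,3,5,7,9,11,13,15,17,19,21,23,25,27,29,31): 1⊕1⊕0⊕1⊕0⊕1⊕0⊕1⊕1⊕0⊕0⊕1⊕1⊕0⊕1⊕1 = 0
s2 (pos 2,3,6,7,10,11,14,15,18,19,22,23,26,27,30,31): 0⊕1⊕0⊕1⊕1⊕1⊕0⊕1⊕0⊕0⊕0⊕1⊕1⊕0⊕0⊕1 = 0
s4 (pos 4,5,6,7,12,13,14,15,20,21,22,23,28,29,30,31): 1⊕0⊕0⊕1⊕0⊕0⊕0⊕1⊕0⊕0⊕0⊕1⊕1⊕1⊕0⊕1 = 1
s8 (pos 8,9,10,11,12,13,14,15,24,25,26,27,28,29,30,31): 1⊕0⊕1⊕1⊕0⊕0⊕0⊕1⊕0⊕1⊕1⊕0⊕1⊕1⊕0⊕1 = 1
s16 (pos 16,17,18,19,20,21,22,23,24,25,26,27,28,29,30,31): 0⊕1⊕0⊕0⊕0⊕0⊕0⊕1⊕0⊕1⊕1⊕0⊕1⊕1⊕0⊕1 = 1
Syndrome s16…s1 = 11100 → error at position 28.
Flip position 28: 1011001101100010100000101101101 → 1011001101100010100000101100101
Read data bits from positions 3,5,6,7,9,10,11,12,13,14,15,17,18,19,20,21,22,23,24,25,26,27,28,29,30,31: 10010110001100000101100101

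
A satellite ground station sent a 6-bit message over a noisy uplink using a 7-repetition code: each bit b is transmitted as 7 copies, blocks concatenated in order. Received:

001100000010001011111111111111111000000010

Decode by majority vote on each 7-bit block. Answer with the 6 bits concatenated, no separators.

001110

Block 1 (0011000): 2 ones → 0
Block 2 (0001000): 1 one → 0
Block 3 (1011111): 6 ones → 1
Block 4 (1111111): 7 ones → 1
Block 5 (1111100): 5 ones → 1
Block 6 (0000010): 1 one → 0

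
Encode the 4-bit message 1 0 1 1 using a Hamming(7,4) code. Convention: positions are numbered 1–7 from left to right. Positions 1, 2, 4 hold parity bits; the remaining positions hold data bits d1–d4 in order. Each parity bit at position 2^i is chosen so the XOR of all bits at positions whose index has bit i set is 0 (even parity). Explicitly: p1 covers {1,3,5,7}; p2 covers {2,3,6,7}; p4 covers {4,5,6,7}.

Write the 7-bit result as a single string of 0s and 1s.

Place data at non-parity positions: p1 p2 1 p4 0 1 1
p1 (pos 1,3,5,7): XOR of data positions = 1⊕0⊕1 = 0
p2 (pos 2,3,6,7): XOR of data positions = 1⊕1⊕1 = 1
p4 (pos 4,5,6,7): XOR of data positions = 0⊕1⊕1 = 0
Codeword: 0110011

0110011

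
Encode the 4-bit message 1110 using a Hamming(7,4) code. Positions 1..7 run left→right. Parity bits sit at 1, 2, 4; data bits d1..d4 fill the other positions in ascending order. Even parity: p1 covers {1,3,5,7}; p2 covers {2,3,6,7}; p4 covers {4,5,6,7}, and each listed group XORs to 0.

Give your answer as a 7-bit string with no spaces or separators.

0010110

Place data at non-parity positions: p1 p2 1 p4 1 1 0
p1 (pos 1,3,5,7): XOR of data positions = 1⊕1⊕0 = 0
p2 (pos 2,3,6,7): XOR of data positions = 1⊕1⊕0 = 0
p4 (pos 4,5,6,7): XOR of data positions = 1⊕1⊕0 = 0
Codeword: 0010110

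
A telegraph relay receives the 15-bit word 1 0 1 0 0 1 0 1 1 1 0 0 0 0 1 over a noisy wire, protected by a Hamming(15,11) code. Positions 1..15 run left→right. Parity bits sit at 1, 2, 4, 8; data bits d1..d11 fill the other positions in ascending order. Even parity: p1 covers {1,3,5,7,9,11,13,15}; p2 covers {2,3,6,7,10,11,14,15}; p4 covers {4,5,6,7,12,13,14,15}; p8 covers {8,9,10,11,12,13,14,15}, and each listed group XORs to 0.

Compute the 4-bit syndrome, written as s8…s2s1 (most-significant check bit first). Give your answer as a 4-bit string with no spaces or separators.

s1 (pos 1,3,5,7,9,11,13,15): 1⊕1⊕0⊕0⊕1⊕0⊕0⊕1 = 0
s2 (pos 2,3,6,7,10,11,14,15): 0⊕1⊕1⊕0⊕1⊕0⊕0⊕1 = 0
s4 (pos 4,5,6,7,12,13,14,15): 0⊕0⊕1⊕0⊕0⊕0⊕0⊕1 = 0
s8 (pos 8,9,10,11,12,13,14,15): 1⊕1⊕1⊕0⊕0⊕0⊕0⊕1 = 0
Syndrome s8…s1 = 0000 → no error.

0000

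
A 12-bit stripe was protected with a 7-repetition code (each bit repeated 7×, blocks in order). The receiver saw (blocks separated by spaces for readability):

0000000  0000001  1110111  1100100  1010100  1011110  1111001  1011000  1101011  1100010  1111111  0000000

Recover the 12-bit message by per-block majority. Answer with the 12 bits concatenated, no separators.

001001101010

Block 1 (0000000): 0 ones → 0
Block 2 (0000001): 1 one → 0
Block 3 (1110111): 6 ones → 1
Block 4 (1100100): 3 ones → 0
Block 5 (1010100): 3 ones → 0
Block 6 (1011110): 5 ones → 1
Block 7 (1111001): 5 ones → 1
Block 8 (1011000): 3 ones → 0
Block 9 (1101011): 5 ones → 1
Block 10 (1100010): 3 ones → 0
Block 11 (1111111): 7 ones → 1
Block 12 (0000000): 0 ones → 0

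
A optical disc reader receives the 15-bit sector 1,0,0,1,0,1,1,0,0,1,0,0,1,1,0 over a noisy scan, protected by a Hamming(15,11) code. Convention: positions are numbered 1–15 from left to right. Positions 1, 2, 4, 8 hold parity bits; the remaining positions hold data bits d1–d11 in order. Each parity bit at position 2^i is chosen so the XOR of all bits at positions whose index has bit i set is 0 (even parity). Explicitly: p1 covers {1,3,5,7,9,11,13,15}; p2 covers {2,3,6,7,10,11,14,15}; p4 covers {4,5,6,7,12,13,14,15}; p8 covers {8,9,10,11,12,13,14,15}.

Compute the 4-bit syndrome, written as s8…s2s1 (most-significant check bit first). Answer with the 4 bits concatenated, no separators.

s1 (pos 1,3,5,7,9,11,13,15): 1⊕0⊕0⊕1⊕0⊕0⊕1⊕0 = 1
s2 (pos 2,3,6,7,10,11,14,15): 0⊕0⊕1⊕1⊕1⊕0⊕1⊕0 = 0
s4 (pos 4,5,6,7,12,13,14,15): 1⊕0⊕1⊕1⊕0⊕1⊕1⊕0 = 1
s8 (pos 8,9,10,11,12,13,14,15): 0⊕0⊕1⊕0⊕0⊕1⊕1⊕0 = 1
Syndrome s8…s1 = 1101 → error at position 13.

1101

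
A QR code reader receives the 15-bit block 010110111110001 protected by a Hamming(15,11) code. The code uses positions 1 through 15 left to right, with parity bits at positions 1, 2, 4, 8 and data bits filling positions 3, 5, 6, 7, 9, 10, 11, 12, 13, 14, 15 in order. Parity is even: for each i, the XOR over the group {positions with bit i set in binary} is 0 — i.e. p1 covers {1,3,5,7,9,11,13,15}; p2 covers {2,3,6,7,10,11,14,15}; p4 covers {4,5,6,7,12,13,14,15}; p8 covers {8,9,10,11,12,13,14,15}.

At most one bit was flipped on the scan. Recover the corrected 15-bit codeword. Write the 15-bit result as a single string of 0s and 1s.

s1 (pos 1,3,5,7,9,11,13,15): 0⊕0⊕1⊕1⊕1⊕1⊕0⊕1 = 1
s2 (pos 2,3,6,7,10,11,14,15): 1⊕0⊕0⊕1⊕1⊕1⊕0⊕1 = 1
s4 (pos 4,5,6,7,12,13,14,15): 1⊕1⊕0⊕1⊕0⊕0⊕0⊕1 = 0
s8 (pos 8,9,10,11,12,13,14,15): 1⊕1⊕1⊕1⊕0⊕0⊕0⊕1 = 1
Syndrome s8…s1 = 1011 → error at position 11.
Flip position 11: 010110111110001 → 010110111100001

010110111100001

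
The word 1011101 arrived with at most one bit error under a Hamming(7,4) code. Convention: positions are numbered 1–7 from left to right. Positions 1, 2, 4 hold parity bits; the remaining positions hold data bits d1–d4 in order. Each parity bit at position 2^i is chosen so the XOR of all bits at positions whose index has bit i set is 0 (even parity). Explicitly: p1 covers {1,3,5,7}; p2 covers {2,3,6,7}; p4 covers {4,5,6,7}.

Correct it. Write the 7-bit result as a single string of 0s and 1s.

1010101

s1 (pos 1,3,5,7): 1⊕1⊕1⊕1 = 0
s2 (pos 2,3,6,7): 0⊕1⊕0⊕1 = 0
s4 (pos 4,5,6,7): 1⊕1⊕0⊕1 = 1
Syndrome s4…s1 = 100 → error at position 4.
Flip position 4: 1011101 → 1010101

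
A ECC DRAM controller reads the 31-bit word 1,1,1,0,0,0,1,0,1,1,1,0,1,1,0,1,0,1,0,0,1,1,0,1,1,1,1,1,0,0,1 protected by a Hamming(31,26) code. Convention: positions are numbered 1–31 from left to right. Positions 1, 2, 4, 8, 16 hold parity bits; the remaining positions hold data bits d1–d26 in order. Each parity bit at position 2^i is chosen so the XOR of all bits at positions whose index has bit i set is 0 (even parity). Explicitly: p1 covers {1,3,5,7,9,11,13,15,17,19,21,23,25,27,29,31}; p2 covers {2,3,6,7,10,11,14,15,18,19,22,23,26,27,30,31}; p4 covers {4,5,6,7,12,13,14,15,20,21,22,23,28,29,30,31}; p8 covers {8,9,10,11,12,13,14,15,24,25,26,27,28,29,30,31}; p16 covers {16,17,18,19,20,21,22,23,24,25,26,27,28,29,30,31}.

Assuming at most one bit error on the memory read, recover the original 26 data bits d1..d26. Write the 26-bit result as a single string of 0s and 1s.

10011110100010011011111001

s1 (pos 1,3,5,7,9,11,13,15,17,19,21,23,25,27,29,31): 1⊕1⊕0⊕1⊕1⊕1⊕1⊕0⊕0⊕0⊕1⊕0⊕1⊕1⊕0⊕1 = 0
s2 (pos 2,3,6,7,10,11,14,15,18,19,22,23,26,27,30,31): 1⊕1⊕0⊕1⊕1⊕1⊕1⊕0⊕1⊕0⊕1⊕0⊕1⊕1⊕0⊕1 = 1
s4 (pos 4,5,6,7,12,13,14,15,20,21,22,23,28,29,30,31): 0⊕0⊕0⊕1⊕0⊕1⊕1⊕0⊕0⊕1⊕1⊕0⊕1⊕0⊕0⊕1 = 1
s8 (pos 8,9,10,11,12,13,14,15,24,25,26,27,28,29,30,31): 0⊕1⊕1⊕1⊕0⊕1⊕1⊕0⊕1⊕1⊕1⊕1⊕1⊕0⊕0⊕1 = 1
s16 (pos 16,17,18,19,20,21,22,23,24,25,26,27,28,29,30,31): 1⊕0⊕1⊕0⊕0⊕1⊕1⊕0⊕1⊕1⊕1⊕1⊕1⊕0⊕0⊕1 = 0
Syndrome s16…s1 = 01110 → error at position 14.
Flip position 14: 1110001011101101010011011111001 → 1110001011101001010011011111001
Read data bits from positions 3,5,6,7,9,10,11,12,13,14,15,17,18,19,20,21,22,23,24,25,26,27,28,29,30,31: 10011110100010011011111001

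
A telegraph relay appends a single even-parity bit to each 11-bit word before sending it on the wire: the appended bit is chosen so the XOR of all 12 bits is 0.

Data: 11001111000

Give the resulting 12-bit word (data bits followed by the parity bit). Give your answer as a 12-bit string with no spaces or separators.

XOR of the 11 data bits: 1⊕1⊕0⊕0⊕1⊕1⊕1⊕1⊕0⊕0⊕0 = 0
Parity bit = 0 (so all 12 bits XOR to 0).

110011110000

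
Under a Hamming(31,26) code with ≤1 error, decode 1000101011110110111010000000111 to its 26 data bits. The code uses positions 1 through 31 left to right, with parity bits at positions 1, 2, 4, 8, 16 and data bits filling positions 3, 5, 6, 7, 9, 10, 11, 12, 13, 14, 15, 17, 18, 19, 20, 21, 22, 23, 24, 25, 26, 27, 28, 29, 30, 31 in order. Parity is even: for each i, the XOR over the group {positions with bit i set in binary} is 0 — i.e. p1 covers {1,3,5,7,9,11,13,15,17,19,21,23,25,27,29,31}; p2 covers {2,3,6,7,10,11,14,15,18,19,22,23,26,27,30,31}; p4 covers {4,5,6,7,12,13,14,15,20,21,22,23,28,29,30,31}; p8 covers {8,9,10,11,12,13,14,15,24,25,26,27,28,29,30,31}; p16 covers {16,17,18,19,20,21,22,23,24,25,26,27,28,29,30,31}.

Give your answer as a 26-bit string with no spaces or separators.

01011111011111010000000110

s1 (pos 1,3,5,7,9,11,13,15,17,19,21,23,25,27,29,31): 1⊕0⊕1⊕1⊕1⊕1⊕0⊕1⊕1⊕1⊕1⊕0⊕0⊕0⊕1⊕1 = 1
s2 (pos 2,3,6,7,10,11,14,15,18,19,22,23,26,27,30,31): 0⊕0⊕0⊕1⊕1⊕1⊕1⊕1⊕1⊕1⊕0⊕0⊕0⊕0⊕1⊕1 = 1
s4 (pos 4,5,6,7,12,13,14,15,20,21,22,23,28,29,30,31): 0⊕1⊕0⊕1⊕1⊕0⊕1⊕1⊕0⊕1⊕0⊕0⊕0⊕1⊕1⊕1 = 1
s8 (pos 8,9,10,11,12,13,14,15,24,25,26,27,28,29,30,31): 0⊕1⊕1⊕1⊕1⊕0⊕1⊕1⊕0⊕0⊕0⊕0⊕0⊕1⊕1⊕1 = 1
s16 (pos 16,17,18,19,20,21,22,23,24,25,26,27,28,29,30,31): 0⊕1⊕1⊕1⊕0⊕1⊕0⊕0⊕0⊕0⊕0⊕0⊕0⊕1⊕1⊕1 = 1
Syndrome s16…s1 = 11111 → error at position 31.
Flip position 31: 1000101011110110111010000000111 → 1000101011110110111010000000110
Read data bits from positions 3,5,6,7,9,10,11,12,13,14,15,17,18,19,20,21,22,23,24,25,26,27,28,29,30,31: 01011111011111010000000110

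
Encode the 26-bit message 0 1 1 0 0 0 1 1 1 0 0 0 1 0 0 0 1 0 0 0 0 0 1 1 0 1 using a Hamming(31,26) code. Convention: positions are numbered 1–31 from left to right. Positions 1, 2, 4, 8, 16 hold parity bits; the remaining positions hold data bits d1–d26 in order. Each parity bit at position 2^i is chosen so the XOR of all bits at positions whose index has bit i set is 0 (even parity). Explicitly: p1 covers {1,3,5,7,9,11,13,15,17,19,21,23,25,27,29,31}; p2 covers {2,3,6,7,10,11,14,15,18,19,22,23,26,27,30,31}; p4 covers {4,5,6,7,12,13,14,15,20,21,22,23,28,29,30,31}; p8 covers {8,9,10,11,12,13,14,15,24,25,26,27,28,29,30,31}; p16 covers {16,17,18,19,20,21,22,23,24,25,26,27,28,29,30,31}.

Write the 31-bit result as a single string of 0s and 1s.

Place data at non-parity positions: p1 p2 0 p4 1 1 0 p8 0 0 1 1 1 0 0 p16 0 1 0 0 0 1 0 0 0 0 0 1 1 0 1
p1 (pos 1,3,5,7,9,11,13,15,17,19,21,23,25,27,29,31): XOR of data positions = 0⊕1⊕0⊕0⊕1⊕1⊕0⊕0⊕0⊕0⊕0⊕0⊕0⊕1⊕1 = 1
p2 (pos 2,3,6,7,10,11,14,15,18,19,22,23,26,27,30,31): XOR of data positions = 0⊕1⊕0⊕0⊕1⊕0⊕0⊕1⊕0⊕1⊕0⊕0⊕0⊕0⊕1 = 1
p4 (pos 4,5,6,7,12,13,14,15,20,21,22,23,28,29,30,31): XOR of data positions = 1⊕1⊕0⊕1⊕1⊕0⊕0⊕0⊕0⊕1⊕0⊕1⊕1⊕0⊕1 = 0
p8 (pos 8,9,10,11,12,13,14,15,24,25,26,27,28,29,30,31): XOR of data positions = 0⊕0⊕1⊕1⊕1⊕0⊕0⊕0⊕0⊕0⊕0⊕1⊕1⊕0⊕1 = 0
p16 (pos 16,17,18,19,20,21,22,23,24,25,26,27,28,29,30,31): XOR of data positions = 0⊕1⊕0⊕0⊕0⊕1⊕0⊕0⊕0⊕0⊕0⊕1⊕1⊕0⊕1 = 1
Codeword: 1100110000111001010001000001101

1100110000111001010001000001101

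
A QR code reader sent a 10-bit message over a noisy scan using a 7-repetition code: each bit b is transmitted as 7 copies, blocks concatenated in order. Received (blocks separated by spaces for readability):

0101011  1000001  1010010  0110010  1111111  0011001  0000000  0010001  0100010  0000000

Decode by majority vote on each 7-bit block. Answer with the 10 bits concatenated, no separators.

1000100000

Block 1 (0101011): 4 ones → 1
Block 2 (1000001): 2 ones → 0
Block 3 (1010010): 3 ones → 0
Block 4 (0110010): 3 ones → 0
Block 5 (1111111): 7 ones → 1
Block 6 (0011001): 3 ones → 0
Block 7 (0000000): 0 ones → 0
Block 8 (0010001): 2 ones → 0
Block 9 (0100010): 2 ones → 0
Block 10 (0000000): 0 ones → 0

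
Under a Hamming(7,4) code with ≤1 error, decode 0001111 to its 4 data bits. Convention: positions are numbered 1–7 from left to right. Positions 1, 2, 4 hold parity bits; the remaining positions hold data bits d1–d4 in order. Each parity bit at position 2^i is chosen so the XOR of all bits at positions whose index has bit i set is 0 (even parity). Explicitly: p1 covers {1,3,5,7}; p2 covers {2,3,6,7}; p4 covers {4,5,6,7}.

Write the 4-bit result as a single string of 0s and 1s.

s1 (pos 1,3,5,7): 0⊕0⊕1⊕1 = 0
s2 (pos 2,3,6,7): 0⊕0⊕1⊕1 = 0
s4 (pos 4,5,6,7): 1⊕1⊕1⊕1 = 0
Syndrome s4…s1 = 000 → no error.
Read data bits from positions 3,5,6,7: 0111

0111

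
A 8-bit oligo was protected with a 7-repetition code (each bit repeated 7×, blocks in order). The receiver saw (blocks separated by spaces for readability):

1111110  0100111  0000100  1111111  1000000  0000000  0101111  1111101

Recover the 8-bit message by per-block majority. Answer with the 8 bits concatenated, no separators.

Block 1 (1111110): 6 ones → 1
Block 2 (0100111): 4 ones → 1
Block 3 (0000100): 1 one → 0
Block 4 (1111111): 7 ones → 1
Block 5 (1000000): 1 one → 0
Block 6 (0000000): 0 ones → 0
Block 7 (0101111): 5 ones → 1
Block 8 (1111101): 6 ones → 1

11010011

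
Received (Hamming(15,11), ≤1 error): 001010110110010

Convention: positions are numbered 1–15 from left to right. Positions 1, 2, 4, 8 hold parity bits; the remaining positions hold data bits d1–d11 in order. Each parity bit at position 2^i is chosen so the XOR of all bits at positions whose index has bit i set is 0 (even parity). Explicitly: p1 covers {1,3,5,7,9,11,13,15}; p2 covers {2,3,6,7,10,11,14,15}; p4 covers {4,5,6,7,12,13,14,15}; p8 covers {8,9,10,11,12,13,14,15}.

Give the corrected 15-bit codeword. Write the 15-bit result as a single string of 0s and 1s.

s1 (pos 1,3,5,7,9,11,13,15): 0⊕1⊕1⊕1⊕0⊕1⊕0⊕0 = 0
s2 (pos 2,3,6,7,10,11,14,15): 0⊕1⊕0⊕1⊕1⊕1⊕1⊕0 = 1
s4 (pos 4,5,6,7,12,13,14,15): 0⊕1⊕0⊕1⊕0⊕0⊕1⊕0 = 1
s8 (pos 8,9,10,11,12,13,14,15): 1⊕0⊕1⊕1⊕0⊕0⊕1⊕0 = 0
Syndrome s8…s1 = 0110 → error at position 6.
Flip position 6: 001010110110010 → 001011110110010

001011110110010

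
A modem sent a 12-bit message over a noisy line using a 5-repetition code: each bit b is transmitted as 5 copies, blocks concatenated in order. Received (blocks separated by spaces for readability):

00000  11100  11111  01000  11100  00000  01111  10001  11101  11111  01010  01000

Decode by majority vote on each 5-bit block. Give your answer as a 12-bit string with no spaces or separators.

011010101100

Block 1 (00000): 0 ones → 0
Block 2 (11100): 3 ones → 1
Block 3 (11111): 5 ones → 1
Block 4 (01000): 1 one → 0
Block 5 (11100): 3 ones → 1
Block 6 (00000): 0 ones → 0
Block 7 (01111): 4 ones → 1
Block 8 (10001): 2 ones → 0
Block 9 (11101): 4 ones → 1
Block 10 (11111): 5 ones → 1
Block 11 (01010): 2 ones → 0
Block 12 (01000): 1 one → 0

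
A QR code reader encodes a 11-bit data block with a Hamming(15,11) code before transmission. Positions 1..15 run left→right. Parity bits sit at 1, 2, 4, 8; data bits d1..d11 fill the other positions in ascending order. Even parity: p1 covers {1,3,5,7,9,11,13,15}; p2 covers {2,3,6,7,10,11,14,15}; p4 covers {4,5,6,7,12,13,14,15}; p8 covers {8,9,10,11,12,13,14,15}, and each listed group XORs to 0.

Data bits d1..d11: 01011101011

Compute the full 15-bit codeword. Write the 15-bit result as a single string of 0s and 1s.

Place data at non-parity positions: p1 p2 0 p4 1 0 1 p8 1 1 0 1 0 1 1
p1 (pos 1,3,5,7,9,11,13,15): XOR of data positions = 0⊕1⊕1⊕1⊕0⊕0⊕1 = 0
p2 (pos 2,3,6,7,10,11,14,15): XOR of data positions = 0⊕0⊕1⊕1⊕0⊕1⊕1 = 0
p4 (pos 4,5,6,7,12,13,14,15): XOR of data positions = 1⊕0⊕1⊕1⊕0⊕1⊕1 = 1
p8 (pos 8,9,10,11,12,13,14,15): XOR of data positions = 1⊕1⊕0⊕1⊕0⊕1⊕1 = 1
Codeword: 000110111101011

000110111101011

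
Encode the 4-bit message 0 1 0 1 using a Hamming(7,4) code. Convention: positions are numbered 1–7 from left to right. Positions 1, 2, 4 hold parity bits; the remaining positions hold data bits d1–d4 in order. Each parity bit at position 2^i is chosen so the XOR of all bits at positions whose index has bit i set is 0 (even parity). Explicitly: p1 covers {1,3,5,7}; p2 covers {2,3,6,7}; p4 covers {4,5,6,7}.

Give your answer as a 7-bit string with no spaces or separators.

Place data at non-parity positions: p1 p2 0 p4 1 0 1
p1 (pos 1,3,5,7): XOR of data positions = 0⊕1⊕1 = 0
p2 (pos 2,3,6,7): XOR of data positions = 0⊕0⊕1 = 1
p4 (pos 4,5,6,7): XOR of data positions = 1⊕0⊕1 = 0
Codeword: 0100101

0100101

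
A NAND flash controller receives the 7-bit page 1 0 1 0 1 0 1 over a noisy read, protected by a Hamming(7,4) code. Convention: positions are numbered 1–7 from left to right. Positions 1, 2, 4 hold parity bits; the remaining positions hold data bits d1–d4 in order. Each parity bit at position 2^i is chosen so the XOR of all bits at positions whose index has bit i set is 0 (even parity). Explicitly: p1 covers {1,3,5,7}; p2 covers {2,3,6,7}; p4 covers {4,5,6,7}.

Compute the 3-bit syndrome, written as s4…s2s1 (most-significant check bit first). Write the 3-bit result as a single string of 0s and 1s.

000

s1 (pos 1,3,5,7): 1⊕1⊕1⊕1 = 0
s2 (pos 2,3,6,7): 0⊕1⊕0⊕1 = 0
s4 (pos 4,5,6,7): 0⊕1⊕0⊕1 = 0
Syndrome s4…s1 = 000 → no error.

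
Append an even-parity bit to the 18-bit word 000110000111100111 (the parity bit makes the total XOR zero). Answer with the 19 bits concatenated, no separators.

0001100001111001111

XOR of the 18 data bits: 0⊕0⊕0⊕1⊕1⊕0⊕0⊕0⊕0⊕1⊕1⊕1⊕1⊕0⊕0⊕1⊕1⊕1 = 1
Parity bit = 1 (so all 19 bits XOR to 0).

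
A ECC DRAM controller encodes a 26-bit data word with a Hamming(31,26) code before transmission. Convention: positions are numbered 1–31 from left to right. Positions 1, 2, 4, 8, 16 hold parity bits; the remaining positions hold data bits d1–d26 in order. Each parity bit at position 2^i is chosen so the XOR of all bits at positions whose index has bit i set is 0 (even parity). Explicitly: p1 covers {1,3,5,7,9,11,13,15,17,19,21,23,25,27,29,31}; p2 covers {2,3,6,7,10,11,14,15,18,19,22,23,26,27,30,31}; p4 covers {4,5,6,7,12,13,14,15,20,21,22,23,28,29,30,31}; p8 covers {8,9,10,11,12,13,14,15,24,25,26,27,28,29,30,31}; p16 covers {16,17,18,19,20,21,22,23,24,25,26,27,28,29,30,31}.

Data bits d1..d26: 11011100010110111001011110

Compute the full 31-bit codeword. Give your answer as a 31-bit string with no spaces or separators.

Place data at non-parity positions: p1 p2 1 p4 1 0 1 p8 1 1 0 0 0 1 0 p16 1 1 0 1 1 1 0 0 1 0 1 1 1 1 0
p1 (pos 1,3,5,7,9,11,13,15,17,19,21,23,25,27,29,31): XOR of data positions = 1⊕1⊕1⊕1⊕0⊕0⊕0⊕1⊕0⊕1⊕0⊕1⊕1⊕1⊕0 = 1
p2 (pos 2,3,6,7,10,11,14,15,18,19,22,23,26,27,30,31): XOR of data positions = 1⊕0⊕1⊕1⊕0⊕1⊕0⊕1⊕0⊕1⊕0⊕0⊕1⊕1⊕0 = 0
p4 (pos 4,5,6,7,12,13,14,15,20,21,22,23,28,29,30,31): XOR of data positions = 1⊕0⊕1⊕0⊕0⊕1⊕0⊕1⊕1⊕1⊕0⊕1⊕1⊕1⊕0 = 1
p8 (pos 8,9,10,11,12,13,14,15,24,25,26,27,28,29,30,31): XOR of data positions = 1⊕1⊕0⊕0⊕0⊕1⊕0⊕0⊕1⊕0⊕1⊕1⊕1⊕1⊕0 = 0
p16 (pos 16,17,18,19,20,21,22,23,24,25,26,27,28,29,30,31): XOR of data positions = 1⊕1⊕0⊕1⊕1⊕1⊕0⊕0⊕1⊕0⊕1⊕1⊕1⊕1⊕0 = 0
Codeword: 1011101011000100110111001011110

1011101011000100110111001011110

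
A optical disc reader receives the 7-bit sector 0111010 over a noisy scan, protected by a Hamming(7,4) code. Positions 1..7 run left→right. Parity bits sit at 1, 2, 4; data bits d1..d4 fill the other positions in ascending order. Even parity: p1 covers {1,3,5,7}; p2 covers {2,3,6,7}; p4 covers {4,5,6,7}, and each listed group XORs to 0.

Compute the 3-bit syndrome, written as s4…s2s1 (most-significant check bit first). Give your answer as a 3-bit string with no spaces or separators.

011

s1 (pos 1,3,5,7): 0⊕1⊕0⊕0 = 1
s2 (pos 2,3,6,7): 1⊕1⊕1⊕0 = 1
s4 (pos 4,5,6,7): 1⊕0⊕1⊕0 = 0
Syndrome s4…s1 = 011 → error at position 3.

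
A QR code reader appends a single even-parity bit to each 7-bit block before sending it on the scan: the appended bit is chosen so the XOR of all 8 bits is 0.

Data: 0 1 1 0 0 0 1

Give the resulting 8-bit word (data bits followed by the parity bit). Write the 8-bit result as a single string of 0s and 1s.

01100011

XOR of the 7 data bits: 0⊕1⊕1⊕0⊕0⊕0⊕1 = 1
Parity bit = 1 (so all 8 bits XOR to 0).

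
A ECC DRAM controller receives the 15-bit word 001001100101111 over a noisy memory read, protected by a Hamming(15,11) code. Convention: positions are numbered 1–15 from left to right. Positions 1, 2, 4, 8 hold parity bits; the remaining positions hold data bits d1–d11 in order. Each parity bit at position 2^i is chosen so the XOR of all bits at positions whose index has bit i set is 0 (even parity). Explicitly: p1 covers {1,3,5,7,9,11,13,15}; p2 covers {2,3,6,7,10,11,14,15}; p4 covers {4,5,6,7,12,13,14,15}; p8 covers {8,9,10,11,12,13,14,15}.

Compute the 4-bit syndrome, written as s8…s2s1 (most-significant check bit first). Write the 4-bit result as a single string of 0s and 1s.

1000

s1 (pos 1,3,5,7,9,11,13,15): 0⊕1⊕0⊕1⊕0⊕0⊕1⊕1 = 0
s2 (pos 2,3,6,7,10,11,14,15): 0⊕1⊕1⊕1⊕1⊕0⊕1⊕1 = 0
s4 (pos 4,5,6,7,12,13,14,15): 0⊕0⊕1⊕1⊕1⊕1⊕1⊕1 = 0
s8 (pos 8,9,10,11,12,13,14,15): 0⊕0⊕1⊕0⊕1⊕1⊕1⊕1 = 1
Syndrome s8…s1 = 1000 → error at position 8.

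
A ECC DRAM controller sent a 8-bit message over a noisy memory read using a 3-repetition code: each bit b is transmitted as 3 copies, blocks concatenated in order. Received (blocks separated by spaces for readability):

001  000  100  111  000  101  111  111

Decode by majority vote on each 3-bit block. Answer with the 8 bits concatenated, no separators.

00010111

Block 1 (001): 1 one → 0
Block 2 (000): 0 ones → 0
Block 3 (100): 1 one → 0
Block 4 (111): 3 ones → 1
Block 5 (000): 0 ones → 0
Block 6 (101): 2 ones → 1
Block 7 (111): 3 ones → 1
Block 8 (111): 3 ones → 1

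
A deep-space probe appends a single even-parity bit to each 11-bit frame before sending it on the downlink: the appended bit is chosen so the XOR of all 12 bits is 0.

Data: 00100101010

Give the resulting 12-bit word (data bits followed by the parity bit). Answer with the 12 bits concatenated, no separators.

001001010100

XOR of the 11 data bits: 0⊕0⊕1⊕0⊕0⊕1⊕0⊕1⊕0⊕1⊕0 = 0
Parity bit = 0 (so all 12 bits XOR to 0).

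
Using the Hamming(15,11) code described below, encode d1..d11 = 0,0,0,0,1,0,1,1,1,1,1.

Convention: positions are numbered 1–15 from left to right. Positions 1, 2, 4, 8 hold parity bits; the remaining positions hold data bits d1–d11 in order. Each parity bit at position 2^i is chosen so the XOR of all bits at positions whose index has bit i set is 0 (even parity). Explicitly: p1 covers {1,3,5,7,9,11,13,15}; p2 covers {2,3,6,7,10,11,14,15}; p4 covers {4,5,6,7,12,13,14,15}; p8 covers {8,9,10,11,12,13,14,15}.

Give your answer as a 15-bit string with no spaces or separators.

010000001011111

Place data at non-parity positions: p1 p2 0 p4 0 0 0 p8 1 0 1 1 1 1 1
p1 (pos 1,3,5,7,9,11,13,15): XOR of data positions = 0⊕0⊕0⊕1⊕1⊕1⊕1 = 0
p2 (pos 2,3,6,7,10,11,14,15): XOR of data positions = 0⊕0⊕0⊕0⊕1⊕1⊕1 = 1
p4 (pos 4,5,6,7,12,13,14,15): XOR of data positions = 0⊕0⊕0⊕1⊕1⊕1⊕1 = 0
p8 (pos 8,9,10,11,12,13,14,15): XOR of data positions = 1⊕0⊕1⊕1⊕1⊕1⊕1 = 0
Codeword: 010000001011111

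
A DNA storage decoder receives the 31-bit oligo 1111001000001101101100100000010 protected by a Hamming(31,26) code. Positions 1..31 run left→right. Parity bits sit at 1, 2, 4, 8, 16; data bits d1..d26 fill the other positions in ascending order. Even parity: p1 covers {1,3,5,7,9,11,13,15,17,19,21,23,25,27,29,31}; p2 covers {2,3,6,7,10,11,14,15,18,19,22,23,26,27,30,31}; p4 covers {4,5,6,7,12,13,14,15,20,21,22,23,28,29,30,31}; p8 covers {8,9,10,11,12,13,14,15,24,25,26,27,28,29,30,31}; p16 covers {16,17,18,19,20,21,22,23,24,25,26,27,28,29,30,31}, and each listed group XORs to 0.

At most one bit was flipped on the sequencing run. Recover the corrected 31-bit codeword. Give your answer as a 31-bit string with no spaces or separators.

1111001000001111101100100000010

s1 (pos 1,3,5,7,9,11,13,15,17,19,21,23,25,27,29,31): 1⊕1⊕0⊕1⊕0⊕0⊕1⊕0⊕1⊕1⊕0⊕1⊕0⊕0⊕0⊕0 = 1
s2 (pos 2,3,6,7,10,11,14,15,18,19,22,23,26,27,30,31): 1⊕1⊕0⊕1⊕0⊕0⊕1⊕0⊕0⊕1⊕0⊕1⊕0⊕0⊕1⊕0 = 1
s4 (pos 4,5,6,7,12,13,14,15,20,21,22,23,28,29,30,31): 1⊕0⊕0⊕1⊕0⊕1⊕1⊕0⊕1⊕0⊕0⊕1⊕0⊕0⊕1⊕0 = 1
s8 (pos 8,9,10,11,12,13,14,15,24,25,26,27,28,29,30,31): 0⊕0⊕0⊕0⊕0⊕1⊕1⊕0⊕0⊕0⊕0⊕0⊕0⊕0⊕1⊕0 = 1
s16 (pos 16,17,18,19,20,21,22,23,24,25,26,27,28,29,30,31): 1⊕1⊕0⊕1⊕1⊕0⊕0⊕1⊕0⊕0⊕0⊕0⊕0⊕0⊕1⊕0 = 0
Syndrome s16…s1 = 01111 → error at position 15.
Flip position 15: 1111001000001101101100100000010 → 1111001000001111101100100000010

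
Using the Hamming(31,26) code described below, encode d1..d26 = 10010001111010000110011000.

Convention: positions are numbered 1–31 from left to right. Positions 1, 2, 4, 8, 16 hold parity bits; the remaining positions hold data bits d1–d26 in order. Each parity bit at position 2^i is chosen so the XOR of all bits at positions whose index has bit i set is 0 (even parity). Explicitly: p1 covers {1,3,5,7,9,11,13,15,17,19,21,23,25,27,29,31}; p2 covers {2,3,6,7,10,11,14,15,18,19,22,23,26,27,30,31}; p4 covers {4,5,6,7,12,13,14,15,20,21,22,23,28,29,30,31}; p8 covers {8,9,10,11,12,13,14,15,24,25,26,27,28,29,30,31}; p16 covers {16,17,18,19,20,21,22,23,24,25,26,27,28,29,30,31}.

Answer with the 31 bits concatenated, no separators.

Place data at non-parity positions: p1 p2 1 p4 0 0 1 p8 0 0 0 1 1 1 1 p16 0 1 0 0 0 0 1 1 0 0 1 1 0 0 0
p1 (pos 1,3,5,7,9,11,13,15,17,19,21,23,25,27,29,31): XOR of data positions = 1⊕0⊕1⊕0⊕0⊕1⊕1⊕0⊕0⊕0⊕1⊕0⊕1⊕0⊕0 = 0
p2 (pos 2,3,6,7,10,11,14,15,18,19,22,23,26,27,30,31): XOR of data positions = 1⊕0⊕1⊕0⊕0⊕1⊕1⊕1⊕0⊕0⊕1⊕0⊕1⊕0⊕0 = 1
p4 (pos 4,5,6,7,12,13,14,15,20,21,22,23,28,29,30,31): XOR of data positions = 0⊕0⊕1⊕1⊕1⊕1⊕1⊕0⊕0⊕0⊕1⊕1⊕0⊕0⊕0 = 1
p8 (pos 8,9,10,11,12,13,14,15,24,25,26,27,28,29,30,31): XOR of data positions = 0⊕0⊕0⊕1⊕1⊕1⊕1⊕1⊕0⊕0⊕1⊕1⊕0⊕0⊕0 = 1
p16 (pos 16,17,18,19,20,21,22,23,24,25,26,27,28,29,30,31): XOR of data positions = 0⊕1⊕0⊕0⊕0⊕0⊕1⊕1⊕0⊕0⊕1⊕1⊕0⊕0⊕0 = 1
Codeword: 0111001100011111010000110011000

0111001100011111010000110011000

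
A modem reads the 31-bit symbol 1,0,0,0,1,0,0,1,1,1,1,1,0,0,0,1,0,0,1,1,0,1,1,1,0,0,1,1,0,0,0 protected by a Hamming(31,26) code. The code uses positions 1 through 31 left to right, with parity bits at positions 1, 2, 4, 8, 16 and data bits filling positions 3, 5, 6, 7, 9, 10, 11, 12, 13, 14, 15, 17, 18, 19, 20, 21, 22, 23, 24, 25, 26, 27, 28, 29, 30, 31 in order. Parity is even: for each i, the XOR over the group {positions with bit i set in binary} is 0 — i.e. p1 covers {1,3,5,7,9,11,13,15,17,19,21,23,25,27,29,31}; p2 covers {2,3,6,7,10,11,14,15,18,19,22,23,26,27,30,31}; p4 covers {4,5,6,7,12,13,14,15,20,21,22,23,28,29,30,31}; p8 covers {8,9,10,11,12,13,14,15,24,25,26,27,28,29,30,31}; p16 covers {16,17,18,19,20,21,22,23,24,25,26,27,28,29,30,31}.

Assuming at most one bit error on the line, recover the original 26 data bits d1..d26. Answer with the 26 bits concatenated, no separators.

s1 (pos 1,3,5,7,9,11,13,15,17,19,21,23,25,27,29,31): 1⊕0⊕1⊕0⊕1⊕1⊕0⊕0⊕0⊕1⊕0⊕1⊕0⊕1⊕0⊕0 = 1
s2 (pos 2,3,6,7,10,11,14,15,18,19,22,23,26,27,30,31): 0⊕0⊕0⊕0⊕1⊕1⊕0⊕0⊕0⊕1⊕1⊕1⊕0⊕1⊕0⊕0 = 0
s4 (pos 4,5,6,7,12,13,14,15,20,21,22,23,28,29,30,31): 0⊕1⊕0⊕0⊕1⊕0⊕0⊕0⊕1⊕0⊕1⊕1⊕1⊕0⊕0⊕0 = 0
s8 (pos 8,9,10,11,12,13,14,15,24,25,26,27,28,29,30,31): 1⊕1⊕1⊕1⊕1⊕0⊕0⊕0⊕1⊕0⊕0⊕1⊕1⊕0⊕0⊕0 = 0
s16 (pos 16,17,18,19,20,21,22,23,24,25,26,27,28,29,30,31): 1⊕0⊕0⊕1⊕1⊕0⊕1⊕1⊕1⊕0⊕0⊕1⊕1⊕0⊕0⊕0 = 0
Syndrome s16…s1 = 00001 → error at position 1.
Flip position 1: 1000100111110001001101110011000 → 0000100111110001001101110011000
Read data bits from positions 3,5,6,7,9,10,11,12,13,14,15,17,18,19,20,21,22,23,24,25,26,27,28,29,30,31: 01001111000001101110011000

01001111000001101110011000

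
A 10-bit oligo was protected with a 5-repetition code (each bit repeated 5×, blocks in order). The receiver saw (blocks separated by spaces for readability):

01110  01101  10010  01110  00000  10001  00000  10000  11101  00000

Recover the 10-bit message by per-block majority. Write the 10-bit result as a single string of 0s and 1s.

1101000010

Block 1 (01110): 3 ones → 1
Block 2 (01101): 3 ones → 1
Block 3 (10010): 2 ones → 0
Block 4 (01110): 3 ones → 1
Block 5 (00000): 0 ones → 0
Block 6 (10001): 2 ones → 0
Block 7 (00000): 0 ones → 0
Block 8 (10000): 1 one → 0
Block 9 (11101): 4 ones → 1
Block 10 (00000): 0 ones → 0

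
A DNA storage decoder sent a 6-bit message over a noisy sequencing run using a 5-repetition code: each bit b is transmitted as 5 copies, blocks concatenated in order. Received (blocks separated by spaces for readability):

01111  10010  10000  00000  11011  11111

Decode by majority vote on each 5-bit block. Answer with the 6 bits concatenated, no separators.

Block 1 (01111): 4 ones → 1
Block 2 (10010): 2 ones → 0
Block 3 (10000): 1 one → 0
Block 4 (00000): 0 ones → 0
Block 5 (11011): 4 ones → 1
Block 6 (11111): 5 ones → 1

100011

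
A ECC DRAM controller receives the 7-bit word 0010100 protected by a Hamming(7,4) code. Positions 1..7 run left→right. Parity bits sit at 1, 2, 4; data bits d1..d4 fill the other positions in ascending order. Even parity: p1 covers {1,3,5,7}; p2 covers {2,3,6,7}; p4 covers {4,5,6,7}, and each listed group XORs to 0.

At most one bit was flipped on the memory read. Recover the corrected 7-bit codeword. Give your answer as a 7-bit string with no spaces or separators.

0010110

s1 (pos 1,3,5,7): 0⊕1⊕1⊕0 = 0
s2 (pos 2,3,6,7): 0⊕1⊕0⊕0 = 1
s4 (pos 4,5,6,7): 0⊕1⊕0⊕0 = 1
Syndrome s4…s1 = 110 → error at position 6.
Flip position 6: 0010100 → 0010110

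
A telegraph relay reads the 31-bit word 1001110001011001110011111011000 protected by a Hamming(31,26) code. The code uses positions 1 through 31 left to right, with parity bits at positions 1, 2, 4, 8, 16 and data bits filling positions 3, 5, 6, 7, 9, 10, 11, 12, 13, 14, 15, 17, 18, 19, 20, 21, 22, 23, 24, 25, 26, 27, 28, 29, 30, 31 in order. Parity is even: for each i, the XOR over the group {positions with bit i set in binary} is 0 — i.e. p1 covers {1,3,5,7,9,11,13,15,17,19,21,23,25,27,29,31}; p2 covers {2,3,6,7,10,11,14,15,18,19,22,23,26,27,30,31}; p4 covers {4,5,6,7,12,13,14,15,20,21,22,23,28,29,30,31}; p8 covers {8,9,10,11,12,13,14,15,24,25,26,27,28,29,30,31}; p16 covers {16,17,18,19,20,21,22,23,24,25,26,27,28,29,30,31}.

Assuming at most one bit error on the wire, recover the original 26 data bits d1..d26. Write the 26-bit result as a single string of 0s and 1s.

01100100100110011111011000

s1 (pos 1,3,5,7,9,11,13,15,17,19,21,23,25,27,29,31): 1⊕0⊕1⊕0⊕0⊕0⊕1⊕0⊕1⊕0⊕1⊕1⊕1⊕1⊕0⊕0 = 0
s2 (pos 2,3,6,7,10,11,14,15,18,19,22,23,26,27,30,31): 0⊕0⊕1⊕0⊕1⊕0⊕0⊕0⊕1⊕0⊕1⊕1⊕0⊕1⊕0⊕0 = 0
s4 (pos 4,5,6,7,12,13,14,15,20,21,22,23,28,29,30,31): 1⊕1⊕1⊕0⊕1⊕1⊕0⊕0⊕0⊕1⊕1⊕1⊕1⊕0⊕0⊕0 = 1
s8 (pos 8,9,10,11,12,13,14,15,24,25,26,27,28,29,30,31): 0⊕0⊕1⊕0⊕1⊕1⊕0⊕0⊕1⊕1⊕0⊕1⊕1⊕0⊕0⊕0 = 1
s16 (pos 16,17,18,19,20,21,22,23,24,25,26,27,28,29,30,31): 1⊕1⊕1⊕0⊕0⊕1⊕1⊕1⊕1⊕1⊕0⊕1⊕1⊕0⊕0⊕0 = 0
Syndrome s16…s1 = 01100 → error at position 12.
Flip position 12: 1001110001011001110011111011000 → 1001110001001001110011111011000
Read data bits from positions 3,5,6,7,9,10,11,12,13,14,15,17,18,19,20,21,22,23,24,25,26,27,28,29,30,31: 01100100100110011111011000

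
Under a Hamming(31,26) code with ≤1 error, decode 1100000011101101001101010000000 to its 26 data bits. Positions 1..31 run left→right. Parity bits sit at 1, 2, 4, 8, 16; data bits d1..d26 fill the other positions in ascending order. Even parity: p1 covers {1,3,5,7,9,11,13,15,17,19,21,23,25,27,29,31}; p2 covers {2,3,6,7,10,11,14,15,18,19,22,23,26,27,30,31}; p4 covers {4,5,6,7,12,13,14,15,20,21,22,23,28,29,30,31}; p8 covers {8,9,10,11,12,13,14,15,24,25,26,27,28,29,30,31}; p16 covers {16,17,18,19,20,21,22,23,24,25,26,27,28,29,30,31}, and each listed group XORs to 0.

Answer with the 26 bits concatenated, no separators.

00001110110101101010000000

s1 (pos 1,3,5,7,9,11,13,15,17,19,21,23,25,27,29,31): 1⊕0⊕0⊕0⊕1⊕1⊕1⊕0⊕0⊕1⊕0⊕0⊕0⊕0⊕0⊕0 = 1
s2 (pos 2,3,6,7,10,11,14,15,18,19,22,23,26,27,30,31): 1⊕0⊕0⊕0⊕1⊕1⊕1⊕0⊕0⊕1⊕1⊕0⊕0⊕0⊕0⊕0 = 0
s4 (pos 4,5,6,7,12,13,14,15,20,21,22,23,28,29,30,31): 0⊕0⊕0⊕0⊕0⊕1⊕1⊕0⊕1⊕0⊕1⊕0⊕0⊕0⊕0⊕0 = 0
s8 (pos 8,9,10,11,12,13,14,15,24,25,26,27,28,29,30,31): 0⊕1⊕1⊕1⊕0⊕1⊕1⊕0⊕1⊕0⊕0⊕0⊕0⊕0⊕0⊕0 = 0
s16 (pos 16,17,18,19,20,21,22,23,24,25,26,27,28,29,30,31): 1⊕0⊕0⊕1⊕1⊕0⊕1⊕0⊕1⊕0⊕0⊕0⊕0⊕0⊕0⊕0 = 1
Syndrome s16…s1 = 10001 → error at position 17.
Flip position 17: 1100000011101101001101010000000 → 1100000011101101101101010000000
Read data bits from positions 3,5,6,7,9,10,11,12,13,14,15,17,18,19,20,21,22,23,24,25,26,27,28,29,30,31: 00001110110101101010000000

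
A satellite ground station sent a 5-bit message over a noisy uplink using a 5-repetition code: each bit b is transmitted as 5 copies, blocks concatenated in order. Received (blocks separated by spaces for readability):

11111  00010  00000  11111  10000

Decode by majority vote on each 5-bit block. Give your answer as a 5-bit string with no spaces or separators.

10010

Block 1 (11111): 5 ones → 1
Block 2 (00010): 1 one → 0
Block 3 (00000): 0 ones → 0
Block 4 (11111): 5 ones → 1
Block 5 (10000): 1 one → 0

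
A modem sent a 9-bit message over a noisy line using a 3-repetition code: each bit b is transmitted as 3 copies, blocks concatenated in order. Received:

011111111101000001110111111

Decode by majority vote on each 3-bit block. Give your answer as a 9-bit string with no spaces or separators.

Block 1 (011): 2 ones → 1
Block 2 (111): 3 ones → 1
Block 3 (111): 3 ones → 1
Block 4 (101): 2 ones → 1
Block 5 (000): 0 ones → 0
Block 6 (001): 1 one → 0
Block 7 (110): 2 ones → 1
Block 8 (111): 3 ones → 1
Block 9 (111): 3 ones → 1

111100111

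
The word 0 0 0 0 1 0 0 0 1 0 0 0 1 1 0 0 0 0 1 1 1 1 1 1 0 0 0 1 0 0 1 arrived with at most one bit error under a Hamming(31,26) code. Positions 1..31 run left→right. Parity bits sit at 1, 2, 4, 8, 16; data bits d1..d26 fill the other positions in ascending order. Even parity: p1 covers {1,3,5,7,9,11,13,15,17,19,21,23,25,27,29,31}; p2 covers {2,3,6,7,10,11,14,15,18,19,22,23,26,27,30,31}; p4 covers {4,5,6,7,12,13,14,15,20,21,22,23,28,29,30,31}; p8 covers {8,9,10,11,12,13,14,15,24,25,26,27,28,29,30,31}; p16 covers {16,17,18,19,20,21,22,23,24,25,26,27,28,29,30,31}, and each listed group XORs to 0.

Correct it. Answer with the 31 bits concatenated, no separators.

s1 (pos 1,3,5,7,9,11,13,15,17,19,21,23,25,27,29,31): 0⊕0⊕1⊕0⊕1⊕0⊕1⊕0⊕0⊕1⊕1⊕1⊕0⊕0⊕0⊕1 = 1
s2 (pos 2,3,6,7,10,11,14,15,18,19,22,23,26,27,30,31): 0⊕0⊕0⊕0⊕0⊕0⊕1⊕0⊕0⊕1⊕1⊕1⊕0⊕0⊕0⊕1 = 1
s4 (pos 4,5,6,7,12,13,14,15,20,21,22,23,28,29,30,31): 0⊕1⊕0⊕0⊕0⊕1⊕1⊕0⊕1⊕1⊕1⊕1⊕1⊕0⊕0⊕1 = 1
s8 (pos 8,9,10,11,12,13,14,15,24,25,26,27,28,29,30,31): 0⊕1⊕0⊕0⊕0⊕1⊕1⊕0⊕1⊕0⊕0⊕0⊕1⊕0⊕0⊕1 = 0
s16 (pos 16,17,18,19,20,21,22,23,24,25,26,27,28,29,30,31): 0⊕0⊕0⊕1⊕1⊕1⊕1⊕1⊕1⊕0⊕0⊕0⊕1⊕0⊕0⊕1 = 0
Syndrome s16…s1 = 00111 → error at position 7.
Flip position 7: 0000100010001100001111110001001 → 0000101010001100001111110001001

0000101010001100001111110001001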